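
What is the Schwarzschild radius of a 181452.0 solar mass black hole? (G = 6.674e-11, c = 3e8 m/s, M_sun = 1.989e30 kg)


M = 181452.0 * 1.989e30 kg = 3.60908028e+35 kg. rs = 2GM/c^2 = 2 * 6.674e-11 * 3.60908028e+35 / (3e8)^2 = 5.353e+08

5.353e+08 m


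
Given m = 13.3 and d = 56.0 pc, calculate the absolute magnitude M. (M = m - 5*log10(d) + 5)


M = m - 5*log10(d) + 5 = 13.3 - 5*log10(56.0) + 5 = 9.5591

9.5591


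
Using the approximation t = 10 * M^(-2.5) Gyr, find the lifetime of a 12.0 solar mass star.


t = 10 * M^(-2.5) = 10 * 12.0^(-2.5) = 0.02

0.02 Gyr


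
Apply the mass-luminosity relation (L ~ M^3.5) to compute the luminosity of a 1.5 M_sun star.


L/L_sun = (M/M_sun)^3.5 = 1.5^3.5 = 4.1335

4.1335 L_sun


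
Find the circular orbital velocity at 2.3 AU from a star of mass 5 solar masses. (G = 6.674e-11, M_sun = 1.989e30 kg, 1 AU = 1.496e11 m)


v = sqrt(GM/r) = sqrt(6.674e-11 * 9.945e+30 / 3.441e+11) = 43920.3488

43920.3488 m/s


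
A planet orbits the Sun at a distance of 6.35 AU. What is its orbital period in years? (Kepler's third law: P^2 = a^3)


P = a^(3/2) = 6.35^1.5 = 16.0015

16.0015 years


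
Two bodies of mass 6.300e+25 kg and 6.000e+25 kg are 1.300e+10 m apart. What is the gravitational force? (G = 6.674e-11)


F = G*m1*m2/r^2 = 6.674e-11 * 6.300e+25 * 6.000e+25 / (1.300e+10)^2 = 6.674e-11 * 3.780e+51 / 1.690e+20 = 1.493e+21

1.493e+21 N


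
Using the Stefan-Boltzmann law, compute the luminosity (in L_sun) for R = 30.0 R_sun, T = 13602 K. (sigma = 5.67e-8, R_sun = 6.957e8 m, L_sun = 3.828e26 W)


R = 30.0 * 6.957e8 m = 2.0871e+10 m. L = 4*pi*R^2*sigma*T^4 = 4*pi*(2.0871e+10)^2 * 5.67e-8 * 13602^4 = 1.062406016e+31 W. L/L_sun = 1.062406016e+31 / 3.828e26 = 27753.5532

27753.5532 L_sun


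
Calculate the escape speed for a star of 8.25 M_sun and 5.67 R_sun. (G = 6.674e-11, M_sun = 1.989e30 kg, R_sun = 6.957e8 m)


M = 8.25 * 1.989e30 kg = 1.640925e+31 kg; R = 5.67 * 6.957e8 m = 3.944619e+09 m. v_esc = sqrt(2GM/R) = sqrt(2 * 6.674e-11 * 1.640925e+31 / 3.944619e+09) = 745160.6858

745160.6858 m/s


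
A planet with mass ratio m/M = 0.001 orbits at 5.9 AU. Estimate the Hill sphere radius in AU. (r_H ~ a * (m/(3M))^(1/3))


r_H = a * (m/3M)^(1/3) = 5.9 * (0.001/3)^(1/3) = 0.4091

0.4091 AU


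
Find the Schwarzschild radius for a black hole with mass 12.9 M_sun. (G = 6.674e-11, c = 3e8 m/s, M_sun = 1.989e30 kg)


M = 12.9 * 1.989e30 kg = 2.56581e+31 kg. rs = 2GM/c^2 = 2 * 6.674e-11 * 2.56581e+31 / (3e8)^2 = 38053.8132

38053.8132 m


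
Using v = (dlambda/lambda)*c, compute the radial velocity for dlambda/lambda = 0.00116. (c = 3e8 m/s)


v = (dlambda/lambda) * c = 0.00116 * 3e8 = 348000.0

348000.0 m/s


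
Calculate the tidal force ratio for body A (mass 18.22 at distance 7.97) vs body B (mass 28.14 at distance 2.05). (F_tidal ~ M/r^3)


Ratio = (M1/r1^3) / (M2/r2^3) = (18.22/7.97^3) / (28.14/2.05^3) = 0.011

0.011


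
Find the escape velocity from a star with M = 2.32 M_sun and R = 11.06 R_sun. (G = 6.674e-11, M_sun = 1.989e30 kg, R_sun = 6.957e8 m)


M = 2.32 * 1.989e30 kg = 4.61448e+30 kg; R = 11.06 * 6.957e8 m = 7.694442e+09 m. v_esc = sqrt(2GM/R) = sqrt(2 * 6.674e-11 * 4.61448e+30 / 7.694442e+09) = 282931.2497

282931.2497 m/s


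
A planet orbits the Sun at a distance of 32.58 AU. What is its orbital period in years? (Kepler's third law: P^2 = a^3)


P = a^(3/2) = 32.58^1.5 = 185.963

185.963 years


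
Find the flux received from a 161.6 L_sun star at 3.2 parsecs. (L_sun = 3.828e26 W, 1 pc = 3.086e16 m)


F = L / (4*pi*d^2) = 6.186e+28 / (4*pi*(9.875e+16)^2) = 5.048e-07

5.048e-07 W/m^2


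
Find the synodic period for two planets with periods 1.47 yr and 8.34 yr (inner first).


1/P_syn = |1/P1 - 1/P2| = |1/1.47 - 1/8.34| => P_syn = 1.7845

1.7845 years


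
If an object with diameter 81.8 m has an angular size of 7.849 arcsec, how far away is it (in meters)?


D = size / theta_rad, theta_rad = 7.849 * pi/(180*3600) = 3.805e-05, D = 2.150e+06

2.150e+06 m


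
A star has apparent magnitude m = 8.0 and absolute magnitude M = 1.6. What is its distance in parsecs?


d = 10^((m - M + 5)/5) = 10^((8.0 - 1.6 + 5)/5) = 190.5461

190.5461 pc


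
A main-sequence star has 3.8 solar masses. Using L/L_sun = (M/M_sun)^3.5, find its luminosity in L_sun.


L/L_sun = (M/M_sun)^3.5 = 3.8^3.5 = 106.9652

106.9652 L_sun


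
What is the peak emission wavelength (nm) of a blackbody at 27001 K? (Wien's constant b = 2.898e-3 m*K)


lam_max = b / T = 2.898e-3 / 27001 = 1.073e-07 m = 107.3294 nm

107.3294 nm


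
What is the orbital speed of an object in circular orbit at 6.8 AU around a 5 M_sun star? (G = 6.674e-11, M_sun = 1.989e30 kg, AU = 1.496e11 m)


v = sqrt(GM/r) = sqrt(6.674e-11 * 9.945e+30 / 1.017e+12) = 25543.1963

25543.1963 m/s


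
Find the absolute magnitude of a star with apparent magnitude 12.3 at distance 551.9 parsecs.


M = m - 5*log10(d) + 5 = 12.3 - 5*log10(551.9) + 5 = 3.5907

3.5907


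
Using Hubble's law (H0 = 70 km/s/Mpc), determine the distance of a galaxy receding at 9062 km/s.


d = v / H0 = 9062 / 70 = 129.4571

129.4571 Mpc


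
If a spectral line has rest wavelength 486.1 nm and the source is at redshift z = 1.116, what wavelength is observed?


lam_obs = lam_emit * (1 + z) = 486.1 * (1 + 1.116) = 1028.5876

1028.5876 nm


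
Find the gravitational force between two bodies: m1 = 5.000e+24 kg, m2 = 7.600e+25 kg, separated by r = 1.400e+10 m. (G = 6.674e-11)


F = G*m1*m2/r^2 = 6.674e-11 * 5.000e+24 * 7.600e+25 / (1.400e+10)^2 = 6.674e-11 * 3.800e+50 / 1.960e+20 = 1.294e+20

1.294e+20 N


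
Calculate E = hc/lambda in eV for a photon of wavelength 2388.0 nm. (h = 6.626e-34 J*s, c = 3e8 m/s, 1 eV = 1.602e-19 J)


E = hc/lambda = 6.626e-34 * 3e8 / 2.388e-06 = 8.324e-20 J = 0.5196 eV

0.5196 eV


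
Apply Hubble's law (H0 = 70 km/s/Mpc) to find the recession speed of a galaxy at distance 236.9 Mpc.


v = H0 * d = 70 * 236.9 = 16583.0

16583.0 km/s


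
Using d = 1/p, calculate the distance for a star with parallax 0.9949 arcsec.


d = 1/p = 1/0.9949 = 1.0051

1.0051 pc


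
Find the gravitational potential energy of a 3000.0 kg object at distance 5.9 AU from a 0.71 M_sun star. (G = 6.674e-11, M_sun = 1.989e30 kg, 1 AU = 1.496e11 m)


M = 0.71 * 1.989e30 kg = 1.41219e+30 kg; r = 5.9 AU * 1.496e11 m/AU = 8.8264e+11 m. U = -GM*m/r = -(6.674e-11 * 1.41219e+30 * 3000.0) / 8.8264e+11 = -3.203e+11

-3.203e+11 J


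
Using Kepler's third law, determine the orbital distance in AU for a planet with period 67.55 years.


a = P^(2/3) = 67.55^(2/3) = 16.5863

16.5863 AU


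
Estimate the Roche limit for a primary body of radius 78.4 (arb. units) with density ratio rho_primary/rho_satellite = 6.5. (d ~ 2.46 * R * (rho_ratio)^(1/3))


d_Roche = 2.46 * 78.4 * 6.5^(1/3) = 359.9335

359.9335


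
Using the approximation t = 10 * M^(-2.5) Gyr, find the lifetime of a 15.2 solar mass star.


t = 10 * M^(-2.5) = 10 * 15.2^(-2.5) = 0.0111

0.0111 Gyr


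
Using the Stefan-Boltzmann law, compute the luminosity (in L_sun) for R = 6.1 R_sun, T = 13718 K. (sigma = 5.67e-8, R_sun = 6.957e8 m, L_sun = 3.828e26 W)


R = 6.1 * 6.957e8 m = 4.24377e+09 m. L = 4*pi*R^2*sigma*T^4 = 4*pi*(4.24377e+09)^2 * 5.67e-8 * 13718^4 = 4.544224656e+29 W. L/L_sun = 4.544224656e+29 / 3.828e26 = 1187.1015

1187.1015 L_sun


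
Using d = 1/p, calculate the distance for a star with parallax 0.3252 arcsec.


d = 1/p = 1/0.3252 = 3.075

3.075 pc


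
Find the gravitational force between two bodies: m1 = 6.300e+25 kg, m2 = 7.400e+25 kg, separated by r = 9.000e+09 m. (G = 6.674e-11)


F = G*m1*m2/r^2 = 6.674e-11 * 6.300e+25 * 7.400e+25 / (9.000e+09)^2 = 6.674e-11 * 4.662e+51 / 8.100e+19 = 3.841e+21

3.841e+21 N


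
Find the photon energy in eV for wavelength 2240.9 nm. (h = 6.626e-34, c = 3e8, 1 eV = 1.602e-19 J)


E = hc/lambda = 6.626e-34 * 3e8 / 2.241e-06 = 8.871e-20 J = 0.5537 eV

0.5537 eV


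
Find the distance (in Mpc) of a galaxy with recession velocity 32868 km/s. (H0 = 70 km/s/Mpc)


d = v / H0 = 32868 / 70 = 469.5429

469.5429 Mpc


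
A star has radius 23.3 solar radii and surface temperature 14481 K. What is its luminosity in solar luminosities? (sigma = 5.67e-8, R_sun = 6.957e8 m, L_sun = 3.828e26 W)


R = 23.3 * 6.957e8 m = 1.620981e+10 m. L = 4*pi*R^2*sigma*T^4 = 4*pi*(1.620981e+10)^2 * 5.67e-8 * 14481^4 = 8.232713191e+30 W. L/L_sun = 8.232713191e+30 / 3.828e26 = 21506.5653

21506.5653 L_sun


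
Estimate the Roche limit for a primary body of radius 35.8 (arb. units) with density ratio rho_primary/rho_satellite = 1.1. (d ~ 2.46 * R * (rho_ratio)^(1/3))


d_Roche = 2.46 * 35.8 * 1.1^(1/3) = 90.9108

90.9108


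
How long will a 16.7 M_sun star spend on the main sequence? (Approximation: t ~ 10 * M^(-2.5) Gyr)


t = 10 * M^(-2.5) = 10 * 16.7^(-2.5) = 0.0088

0.0088 Gyr


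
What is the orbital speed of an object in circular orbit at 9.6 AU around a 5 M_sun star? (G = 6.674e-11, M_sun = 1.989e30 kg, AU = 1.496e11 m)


v = sqrt(GM/r) = sqrt(6.674e-11 * 9.945e+30 / 1.436e+12) = 21497.8031

21497.8031 m/s


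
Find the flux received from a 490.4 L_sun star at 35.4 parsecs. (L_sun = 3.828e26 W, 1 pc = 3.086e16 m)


F = L / (4*pi*d^2) = 1.877e+29 / (4*pi*(1.092e+18)^2) = 1.252e-08

1.252e-08 W/m^2


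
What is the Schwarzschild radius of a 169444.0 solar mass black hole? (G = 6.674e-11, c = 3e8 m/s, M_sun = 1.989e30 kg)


M = 169444.0 * 1.989e30 kg = 3.37024116e+35 kg. rs = 2GM/c^2 = 2 * 6.674e-11 * 3.37024116e+35 / (3e8)^2 = 4.998e+08

4.998e+08 m


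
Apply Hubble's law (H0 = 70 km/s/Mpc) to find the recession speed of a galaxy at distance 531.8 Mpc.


v = H0 * d = 70 * 531.8 = 37226.0

37226.0 km/s


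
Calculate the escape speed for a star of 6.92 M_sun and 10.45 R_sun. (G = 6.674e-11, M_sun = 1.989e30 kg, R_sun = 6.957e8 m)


M = 6.92 * 1.989e30 kg = 1.376388e+31 kg; R = 10.45 * 6.957e8 m = 7.270065e+09 m. v_esc = sqrt(2GM/R) = sqrt(2 * 6.674e-11 * 1.376388e+31 / 7.270065e+09) = 502700.5853

502700.5853 m/s


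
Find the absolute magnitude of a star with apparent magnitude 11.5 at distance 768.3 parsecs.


M = m - 5*log10(d) + 5 = 11.5 - 5*log10(768.3) + 5 = 2.0723

2.0723


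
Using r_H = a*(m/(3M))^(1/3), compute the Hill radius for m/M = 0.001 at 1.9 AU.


r_H = a * (m/3M)^(1/3) = 1.9 * (0.001/3)^(1/3) = 0.1317

0.1317 AU


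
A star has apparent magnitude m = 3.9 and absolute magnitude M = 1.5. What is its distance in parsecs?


d = 10^((m - M + 5)/5) = 10^((3.9 - 1.5 + 5)/5) = 30.1995

30.1995 pc


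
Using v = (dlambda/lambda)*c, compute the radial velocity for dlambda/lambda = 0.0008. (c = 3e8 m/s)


v = (dlambda/lambda) * c = 0.0008 * 3e8 = 240000.0

240000.0 m/s


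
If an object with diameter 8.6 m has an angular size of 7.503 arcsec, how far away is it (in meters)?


D = size / theta_rad, theta_rad = 7.503 * pi/(180*3600) = 3.638e-05, D = 236422.4089

236422.4089 m


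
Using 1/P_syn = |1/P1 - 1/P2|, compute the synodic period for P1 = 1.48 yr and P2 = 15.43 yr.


1/P_syn = |1/P1 - 1/P2| = |1/1.48 - 1/15.43| => P_syn = 1.637

1.637 years


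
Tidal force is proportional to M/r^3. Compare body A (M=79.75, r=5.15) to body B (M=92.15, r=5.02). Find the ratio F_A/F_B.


Ratio = (M1/r1^3) / (M2/r2^3) = (79.75/5.15^3) / (92.15/5.02^3) = 0.8015

0.8015


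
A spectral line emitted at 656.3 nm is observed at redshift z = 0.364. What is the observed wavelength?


lam_obs = lam_emit * (1 + z) = 656.3 * (1 + 0.364) = 895.1932

895.1932 nm


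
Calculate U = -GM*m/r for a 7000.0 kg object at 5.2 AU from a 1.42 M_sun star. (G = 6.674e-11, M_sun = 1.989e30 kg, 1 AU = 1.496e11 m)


M = 1.42 * 1.989e30 kg = 2.82438e+30 kg; r = 5.2 AU * 1.496e11 m/AU = 7.7792e+11 m. U = -GM*m/r = -(6.674e-11 * 2.82438e+30 * 7000.0) / 7.7792e+11 = -1.696e+12

-1.696e+12 J


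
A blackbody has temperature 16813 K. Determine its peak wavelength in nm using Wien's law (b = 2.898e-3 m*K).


lam_max = b / T = 2.898e-3 / 16813 = 1.724e-07 m = 172.3666 nm

172.3666 nm


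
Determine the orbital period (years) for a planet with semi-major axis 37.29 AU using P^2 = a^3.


P = a^(3/2) = 37.29^1.5 = 227.7134

227.7134 years


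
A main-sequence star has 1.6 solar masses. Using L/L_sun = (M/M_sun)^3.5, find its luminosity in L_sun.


L/L_sun = (M/M_sun)^3.5 = 1.6^3.5 = 5.1811

5.1811 L_sun


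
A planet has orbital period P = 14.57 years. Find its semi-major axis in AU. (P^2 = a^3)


a = P^(2/3) = 14.57^(2/3) = 5.9654

5.9654 AU


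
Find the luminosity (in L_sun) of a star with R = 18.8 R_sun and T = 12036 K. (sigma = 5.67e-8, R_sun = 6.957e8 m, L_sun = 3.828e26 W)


R = 18.8 * 6.957e8 m = 1.307916e+10 m. L = 4*pi*R^2*sigma*T^4 = 4*pi*(1.307916e+10)^2 * 5.67e-8 * 12036^4 = 2.55788694e+30 W. L/L_sun = 2.55788694e+30 / 3.828e26 = 6682.0453

6682.0453 L_sun


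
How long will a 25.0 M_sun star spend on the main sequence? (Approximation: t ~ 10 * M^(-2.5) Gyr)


t = 10 * M^(-2.5) = 10 * 25.0^(-2.5) = 0.0032

0.0032 Gyr


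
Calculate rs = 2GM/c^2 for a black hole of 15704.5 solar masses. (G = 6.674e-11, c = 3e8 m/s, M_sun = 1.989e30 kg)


M = 15704.5 * 1.989e30 kg = 3.12362505e+34 kg. rs = 2GM/c^2 = 2 * 6.674e-11 * 3.12362505e+34 / (3e8)^2 = 4.633e+07

4.633e+07 m


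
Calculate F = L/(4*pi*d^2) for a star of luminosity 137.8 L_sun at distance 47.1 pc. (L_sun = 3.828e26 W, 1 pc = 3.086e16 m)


F = L / (4*pi*d^2) = 5.275e+28 / (4*pi*(1.454e+18)^2) = 1.987e-09

1.987e-09 W/m^2


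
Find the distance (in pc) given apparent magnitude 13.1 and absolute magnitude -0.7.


d = 10^((m - M + 5)/5) = 10^((13.1 - -0.7 + 5)/5) = 5754.3994

5754.3994 pc


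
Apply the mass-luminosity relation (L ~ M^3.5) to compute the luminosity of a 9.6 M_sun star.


L/L_sun = (M/M_sun)^3.5 = 9.6^3.5 = 2741.2542

2741.2542 L_sun


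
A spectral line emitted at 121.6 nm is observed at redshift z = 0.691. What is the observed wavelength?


lam_obs = lam_emit * (1 + z) = 121.6 * (1 + 0.691) = 205.6256

205.6256 nm


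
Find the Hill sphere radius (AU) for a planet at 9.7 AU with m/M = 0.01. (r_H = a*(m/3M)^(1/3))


r_H = a * (m/3M)^(1/3) = 9.7 * (0.01/3)^(1/3) = 1.449

1.449 AU


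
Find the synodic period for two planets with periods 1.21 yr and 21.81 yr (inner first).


1/P_syn = |1/P1 - 1/P2| = |1/1.21 - 1/21.81| => P_syn = 1.2811

1.2811 years


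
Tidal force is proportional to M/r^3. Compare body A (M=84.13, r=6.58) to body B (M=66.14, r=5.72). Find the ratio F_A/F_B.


Ratio = (M1/r1^3) / (M2/r2^3) = (84.13/6.58^3) / (66.14/5.72^3) = 0.8356

0.8356


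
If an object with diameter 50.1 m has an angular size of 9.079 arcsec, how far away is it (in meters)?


D = size / theta_rad, theta_rad = 9.079 * pi/(180*3600) = 4.402e-05, D = 1.138e+06

1.138e+06 m


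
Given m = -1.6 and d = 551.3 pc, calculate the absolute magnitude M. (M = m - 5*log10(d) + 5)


M = m - 5*log10(d) + 5 = -1.6 - 5*log10(551.3) + 5 = -10.3069

-10.3069


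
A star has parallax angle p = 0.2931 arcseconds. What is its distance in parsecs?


d = 1/p = 1/0.2931 = 3.4118

3.4118 pc


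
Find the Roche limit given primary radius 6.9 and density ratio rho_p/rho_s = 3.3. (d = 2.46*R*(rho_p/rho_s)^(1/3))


d_Roche = 2.46 * 6.9 * 3.3^(1/3) = 25.271

25.271


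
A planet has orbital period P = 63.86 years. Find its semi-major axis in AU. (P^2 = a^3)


a = P^(2/3) = 63.86^(2/3) = 15.9767

15.9767 AU


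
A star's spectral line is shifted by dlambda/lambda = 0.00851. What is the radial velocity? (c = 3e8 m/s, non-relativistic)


v = (dlambda/lambda) * c = 0.00851 * 3e8 = 2.553e+06

2.553e+06 m/s


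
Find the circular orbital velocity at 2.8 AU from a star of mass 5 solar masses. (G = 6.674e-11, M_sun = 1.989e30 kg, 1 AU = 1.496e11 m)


v = sqrt(GM/r) = sqrt(6.674e-11 * 9.945e+30 / 4.189e+11) = 39806.1965

39806.1965 m/s


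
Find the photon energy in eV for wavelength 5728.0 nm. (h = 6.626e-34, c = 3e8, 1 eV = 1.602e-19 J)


E = hc/lambda = 6.626e-34 * 3e8 / 5.728e-06 = 3.470e-20 J = 0.2166 eV

0.2166 eV


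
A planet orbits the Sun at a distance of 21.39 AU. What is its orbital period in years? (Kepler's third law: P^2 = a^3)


P = a^(3/2) = 21.39^1.5 = 98.9273

98.9273 years


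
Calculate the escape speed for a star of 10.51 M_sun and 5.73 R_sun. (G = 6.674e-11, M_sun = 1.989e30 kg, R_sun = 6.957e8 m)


M = 10.51 * 1.989e30 kg = 2.090439e+31 kg; R = 5.73 * 6.957e8 m = 3.986361e+09 m. v_esc = sqrt(2GM/R) = sqrt(2 * 6.674e-11 * 2.090439e+31 / 3.986361e+09) = 836639.8294

836639.8294 m/s


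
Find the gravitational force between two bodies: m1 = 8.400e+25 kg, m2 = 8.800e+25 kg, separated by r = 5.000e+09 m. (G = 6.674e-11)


F = G*m1*m2/r^2 = 6.674e-11 * 8.400e+25 * 8.800e+25 / (5.000e+09)^2 = 6.674e-11 * 7.392e+51 / 2.500e+19 = 1.973e+22

1.973e+22 N


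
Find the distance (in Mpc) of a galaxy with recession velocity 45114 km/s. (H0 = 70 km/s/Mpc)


d = v / H0 = 45114 / 70 = 644.4857

644.4857 Mpc


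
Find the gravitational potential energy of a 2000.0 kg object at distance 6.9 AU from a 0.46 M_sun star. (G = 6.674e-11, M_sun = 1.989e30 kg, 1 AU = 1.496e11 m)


M = 0.46 * 1.989e30 kg = 9.1494e+29 kg; r = 6.9 AU * 1.496e11 m/AU = 1.03224e+12 m. U = -GM*m/r = -(6.674e-11 * 9.1494e+29 * 2000.0) / 1.03224e+12 = -1.183e+11

-1.183e+11 J


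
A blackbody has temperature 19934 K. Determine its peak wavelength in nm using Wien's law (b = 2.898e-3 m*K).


lam_max = b / T = 2.898e-3 / 19934 = 1.454e-07 m = 145.3798 nm

145.3798 nm


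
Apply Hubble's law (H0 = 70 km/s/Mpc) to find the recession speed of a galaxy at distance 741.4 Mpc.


v = H0 * d = 70 * 741.4 = 51898.0

51898.0 km/s


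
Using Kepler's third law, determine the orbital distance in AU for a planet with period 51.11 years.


a = P^(2/3) = 51.11^(2/3) = 13.7722

13.7722 AU


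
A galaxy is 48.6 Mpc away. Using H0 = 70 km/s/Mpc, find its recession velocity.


v = H0 * d = 70 * 48.6 = 3402.0

3402.0 km/s


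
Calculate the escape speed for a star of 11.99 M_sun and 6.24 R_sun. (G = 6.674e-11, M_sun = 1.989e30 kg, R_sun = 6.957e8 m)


M = 11.99 * 1.989e30 kg = 2.384811e+31 kg; R = 6.24 * 6.957e8 m = 4.341168e+09 m. v_esc = sqrt(2GM/R) = sqrt(2 * 6.674e-11 * 2.384811e+31 / 4.341168e+09) = 856311.5179

856311.5179 m/s


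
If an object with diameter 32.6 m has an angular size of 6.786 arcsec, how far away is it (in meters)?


D = size / theta_rad, theta_rad = 6.786 * pi/(180*3600) = 3.290e-05, D = 990897.8314

990897.8314 m


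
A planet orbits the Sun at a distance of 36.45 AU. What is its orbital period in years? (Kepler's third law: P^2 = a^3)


P = a^(3/2) = 36.45^1.5 = 220.0626

220.0626 years


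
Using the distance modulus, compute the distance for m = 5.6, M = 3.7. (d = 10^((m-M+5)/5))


d = 10^((m - M + 5)/5) = 10^((5.6 - 3.7 + 5)/5) = 23.9883

23.9883 pc


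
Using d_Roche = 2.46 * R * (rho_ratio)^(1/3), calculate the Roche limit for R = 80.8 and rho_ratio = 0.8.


d_Roche = 2.46 * 80.8 * 0.8^(1/3) = 184.5199

184.5199


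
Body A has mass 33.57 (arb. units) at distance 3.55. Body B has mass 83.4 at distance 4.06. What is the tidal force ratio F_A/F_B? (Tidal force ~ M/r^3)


Ratio = (M1/r1^3) / (M2/r2^3) = (33.57/3.55^3) / (83.4/4.06^3) = 0.6021

0.6021


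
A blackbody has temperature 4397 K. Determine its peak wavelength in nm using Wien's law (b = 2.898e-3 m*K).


lam_max = b / T = 2.898e-3 / 4397 = 6.591e-07 m = 659.0857 nm

659.0857 nm


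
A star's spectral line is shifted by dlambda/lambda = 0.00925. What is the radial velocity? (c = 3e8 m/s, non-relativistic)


v = (dlambda/lambda) * c = 0.00925 * 3e8 = 2.775e+06

2.775e+06 m/s


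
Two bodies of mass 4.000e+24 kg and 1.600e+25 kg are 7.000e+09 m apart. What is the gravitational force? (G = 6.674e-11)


F = G*m1*m2/r^2 = 6.674e-11 * 4.000e+24 * 1.600e+25 / (7.000e+09)^2 = 6.674e-11 * 6.400e+49 / 4.900e+19 = 8.717e+19

8.717e+19 N


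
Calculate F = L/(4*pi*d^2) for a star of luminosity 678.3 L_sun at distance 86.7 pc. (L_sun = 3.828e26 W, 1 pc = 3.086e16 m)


F = L / (4*pi*d^2) = 2.597e+29 / (4*pi*(2.676e+18)^2) = 2.886e-09

2.886e-09 W/m^2


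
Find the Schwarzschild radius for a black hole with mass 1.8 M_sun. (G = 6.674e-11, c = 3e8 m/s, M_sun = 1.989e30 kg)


M = 1.8 * 1.989e30 kg = 3.5802e+30 kg. rs = 2GM/c^2 = 2 * 6.674e-11 * 3.5802e+30 / (3e8)^2 = 5309.8344

5309.8344 m


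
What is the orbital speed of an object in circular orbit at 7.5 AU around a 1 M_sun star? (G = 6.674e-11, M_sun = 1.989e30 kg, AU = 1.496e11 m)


v = sqrt(GM/r) = sqrt(6.674e-11 * 1.989e+30 / 1.122e+12) = 10877.1236

10877.1236 m/s


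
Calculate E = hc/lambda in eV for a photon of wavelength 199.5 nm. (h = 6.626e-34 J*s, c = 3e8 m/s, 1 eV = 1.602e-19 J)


E = hc/lambda = 6.626e-34 * 3e8 / 1.995e-07 = 9.964e-19 J = 6.2197 eV

6.2197 eV


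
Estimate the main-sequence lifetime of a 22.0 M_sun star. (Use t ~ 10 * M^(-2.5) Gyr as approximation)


t = 10 * M^(-2.5) = 10 * 22.0^(-2.5) = 0.0044

0.0044 Gyr


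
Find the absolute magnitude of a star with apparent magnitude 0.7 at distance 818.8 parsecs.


M = m - 5*log10(d) + 5 = 0.7 - 5*log10(818.8) + 5 = -8.8659

-8.8659


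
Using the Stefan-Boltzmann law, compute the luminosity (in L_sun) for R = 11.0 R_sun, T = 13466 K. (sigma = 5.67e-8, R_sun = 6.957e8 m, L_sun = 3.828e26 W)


R = 11.0 * 6.957e8 m = 7.6527e+09 m. L = 4*pi*R^2*sigma*T^4 = 4*pi*(7.6527e+09)^2 * 5.67e-8 * 13466^4 = 1.372071491e+30 W. L/L_sun = 1.372071491e+30 / 3.828e26 = 3584.3038

3584.3038 L_sun


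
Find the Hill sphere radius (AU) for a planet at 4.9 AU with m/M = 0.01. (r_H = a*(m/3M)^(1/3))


r_H = a * (m/3M)^(1/3) = 4.9 * (0.01/3)^(1/3) = 0.732

0.732 AU


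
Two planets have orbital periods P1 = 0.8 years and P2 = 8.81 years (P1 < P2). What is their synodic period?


1/P_syn = |1/P1 - 1/P2| = |1/0.8 - 1/8.81| => P_syn = 0.8799

0.8799 years


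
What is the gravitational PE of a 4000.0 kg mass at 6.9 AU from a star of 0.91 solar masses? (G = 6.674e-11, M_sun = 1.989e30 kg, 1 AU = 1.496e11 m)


M = 0.91 * 1.989e30 kg = 1.80999e+30 kg; r = 6.9 AU * 1.496e11 m/AU = 1.03224e+12 m. U = -GM*m/r = -(6.674e-11 * 1.80999e+30 * 4000.0) / 1.03224e+12 = -4.681e+11

-4.681e+11 J


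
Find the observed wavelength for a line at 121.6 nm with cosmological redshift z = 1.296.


lam_obs = lam_emit * (1 + z) = 121.6 * (1 + 1.296) = 279.1936

279.1936 nm


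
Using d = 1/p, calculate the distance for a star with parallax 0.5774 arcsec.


d = 1/p = 1/0.5774 = 1.7319

1.7319 pc


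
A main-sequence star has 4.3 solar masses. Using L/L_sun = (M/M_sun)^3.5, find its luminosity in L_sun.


L/L_sun = (M/M_sun)^3.5 = 4.3^3.5 = 164.8692

164.8692 L_sun


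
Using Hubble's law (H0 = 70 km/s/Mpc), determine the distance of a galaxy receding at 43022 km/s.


d = v / H0 = 43022 / 70 = 614.6

614.6 Mpc


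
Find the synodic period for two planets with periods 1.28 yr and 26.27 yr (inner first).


1/P_syn = |1/P1 - 1/P2| = |1/1.28 - 1/26.27| => P_syn = 1.3456

1.3456 years


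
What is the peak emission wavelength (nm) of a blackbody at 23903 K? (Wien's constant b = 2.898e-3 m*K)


lam_max = b / T = 2.898e-3 / 23903 = 1.212e-07 m = 121.24 nm

121.24 nm


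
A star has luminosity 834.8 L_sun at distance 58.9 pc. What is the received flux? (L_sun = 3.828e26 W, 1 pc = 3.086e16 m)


F = L / (4*pi*d^2) = 3.196e+29 / (4*pi*(1.818e+18)^2) = 7.697e-09

7.697e-09 W/m^2


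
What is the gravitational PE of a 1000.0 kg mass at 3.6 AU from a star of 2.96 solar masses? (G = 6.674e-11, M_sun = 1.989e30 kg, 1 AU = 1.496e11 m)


M = 2.96 * 1.989e30 kg = 5.88744e+30 kg; r = 3.6 AU * 1.496e11 m/AU = 5.3856e+11 m. U = -GM*m/r = -(6.674e-11 * 5.88744e+30 * 1000.0) / 5.3856e+11 = -7.296e+11

-7.296e+11 J


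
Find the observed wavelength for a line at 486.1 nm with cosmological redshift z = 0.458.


lam_obs = lam_emit * (1 + z) = 486.1 * (1 + 0.458) = 708.7338

708.7338 nm


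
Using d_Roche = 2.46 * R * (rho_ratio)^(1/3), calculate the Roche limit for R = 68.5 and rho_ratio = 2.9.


d_Roche = 2.46 * 68.5 * 2.9^(1/3) = 240.3025

240.3025


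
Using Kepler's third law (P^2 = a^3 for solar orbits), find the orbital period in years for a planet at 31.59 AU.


P = a^(3/2) = 31.59^1.5 = 177.5515

177.5515 years


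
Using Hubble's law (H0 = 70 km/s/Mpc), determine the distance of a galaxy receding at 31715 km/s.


d = v / H0 = 31715 / 70 = 453.0714

453.0714 Mpc


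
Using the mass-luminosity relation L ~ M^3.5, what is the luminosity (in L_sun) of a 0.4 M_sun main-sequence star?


L/L_sun = (M/M_sun)^3.5 = 0.4^3.5 = 0.0405

0.0405 L_sun


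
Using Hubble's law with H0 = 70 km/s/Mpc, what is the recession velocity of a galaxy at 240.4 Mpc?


v = H0 * d = 70 * 240.4 = 16828.0

16828.0 km/s


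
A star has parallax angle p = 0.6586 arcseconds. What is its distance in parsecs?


d = 1/p = 1/0.6586 = 1.5184

1.5184 pc


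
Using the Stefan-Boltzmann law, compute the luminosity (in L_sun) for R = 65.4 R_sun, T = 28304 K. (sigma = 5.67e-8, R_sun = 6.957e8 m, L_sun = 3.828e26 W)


R = 65.4 * 6.957e8 m = 4.549878e+10 m. L = 4*pi*R^2*sigma*T^4 = 4*pi*(4.549878e+10)^2 * 5.67e-8 * 28304^4 = 9.466374651e+32 W. L/L_sun = 9.466374651e+32 / 3.828e26 = 2.473e+06

2.473e+06 L_sun


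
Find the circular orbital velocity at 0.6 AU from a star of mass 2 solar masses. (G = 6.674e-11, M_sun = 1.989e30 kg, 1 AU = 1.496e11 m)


v = sqrt(GM/r) = sqrt(6.674e-11 * 3.978e+30 / 8.976e+10) = 54385.6181

54385.6181 m/s


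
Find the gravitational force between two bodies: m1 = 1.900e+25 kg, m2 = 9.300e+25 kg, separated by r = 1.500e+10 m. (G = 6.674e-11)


F = G*m1*m2/r^2 = 6.674e-11 * 1.900e+25 * 9.300e+25 / (1.500e+10)^2 = 6.674e-11 * 1.767e+51 / 2.250e+20 = 5.241e+20

5.241e+20 N


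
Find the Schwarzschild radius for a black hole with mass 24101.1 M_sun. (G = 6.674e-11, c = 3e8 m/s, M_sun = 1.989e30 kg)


M = 24101.1 * 1.989e30 kg = 4.79370879e+34 kg. rs = 2GM/c^2 = 2 * 6.674e-11 * 4.79370879e+34 / (3e8)^2 = 7.110e+07

7.110e+07 m


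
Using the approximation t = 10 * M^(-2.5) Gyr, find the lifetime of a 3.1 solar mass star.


t = 10 * M^(-2.5) = 10 * 3.1^(-2.5) = 0.591

0.591 Gyr


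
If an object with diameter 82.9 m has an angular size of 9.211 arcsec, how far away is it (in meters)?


D = size / theta_rad, theta_rad = 9.211 * pi/(180*3600) = 4.466e-05, D = 1.856e+06

1.856e+06 m


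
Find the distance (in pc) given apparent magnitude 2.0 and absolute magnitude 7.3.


d = 10^((m - M + 5)/5) = 10^((2.0 - 7.3 + 5)/5) = 0.871

0.871 pc


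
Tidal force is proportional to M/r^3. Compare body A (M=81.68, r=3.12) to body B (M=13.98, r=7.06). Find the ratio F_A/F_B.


Ratio = (M1/r1^3) / (M2/r2^3) = (81.68/3.12^3) / (13.98/7.06^3) = 67.6954

67.6954


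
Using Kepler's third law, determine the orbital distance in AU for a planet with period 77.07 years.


a = P^(2/3) = 77.07^(2/3) = 18.1102

18.1102 AU


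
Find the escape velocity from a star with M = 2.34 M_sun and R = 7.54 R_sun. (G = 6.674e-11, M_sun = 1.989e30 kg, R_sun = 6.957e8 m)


M = 2.34 * 1.989e30 kg = 4.65426e+30 kg; R = 7.54 * 6.957e8 m = 5.245578e+09 m. v_esc = sqrt(2GM/R) = sqrt(2 * 6.674e-11 * 4.65426e+30 / 5.245578e+09) = 344141.2602

344141.2602 m/s


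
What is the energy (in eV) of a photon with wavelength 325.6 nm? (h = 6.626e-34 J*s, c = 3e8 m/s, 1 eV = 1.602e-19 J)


E = hc/lambda = 6.626e-34 * 3e8 / 3.256e-07 = 6.105e-19 J = 3.8109 eV

3.8109 eV


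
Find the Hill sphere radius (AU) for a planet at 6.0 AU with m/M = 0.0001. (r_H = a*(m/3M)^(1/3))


r_H = a * (m/3M)^(1/3) = 6.0 * (0.0001/3)^(1/3) = 0.1931

0.1931 AU


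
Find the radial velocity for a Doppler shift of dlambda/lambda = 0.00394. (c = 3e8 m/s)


v = (dlambda/lambda) * c = 0.00394 * 3e8 = 1.182e+06

1.182e+06 m/s


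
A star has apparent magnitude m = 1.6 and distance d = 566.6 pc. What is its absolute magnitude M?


M = m - 5*log10(d) + 5 = 1.6 - 5*log10(566.6) + 5 = -7.1664

-7.1664


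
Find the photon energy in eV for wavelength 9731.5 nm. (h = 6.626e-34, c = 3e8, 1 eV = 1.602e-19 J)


E = hc/lambda = 6.626e-34 * 3e8 / 9.731e-06 = 2.043e-20 J = 0.1275 eV

0.1275 eV


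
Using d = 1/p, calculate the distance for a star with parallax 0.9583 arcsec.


d = 1/p = 1/0.9583 = 1.0435

1.0435 pc


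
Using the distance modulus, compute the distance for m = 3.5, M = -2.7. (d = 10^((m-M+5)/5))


d = 10^((m - M + 5)/5) = 10^((3.5 - -2.7 + 5)/5) = 173.7801

173.7801 pc


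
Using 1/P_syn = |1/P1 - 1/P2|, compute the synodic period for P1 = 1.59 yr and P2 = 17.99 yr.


1/P_syn = |1/P1 - 1/P2| = |1/1.59 - 1/17.99| => P_syn = 1.7442

1.7442 years


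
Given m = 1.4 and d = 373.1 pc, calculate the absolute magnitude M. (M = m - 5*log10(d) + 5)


M = m - 5*log10(d) + 5 = 1.4 - 5*log10(373.1) + 5 = -6.4591

-6.4591


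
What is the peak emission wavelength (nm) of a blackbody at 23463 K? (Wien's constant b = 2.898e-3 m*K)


lam_max = b / T = 2.898e-3 / 23463 = 1.235e-07 m = 123.5136 nm

123.5136 nm


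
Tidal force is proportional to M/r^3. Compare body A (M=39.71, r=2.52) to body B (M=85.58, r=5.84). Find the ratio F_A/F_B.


Ratio = (M1/r1^3) / (M2/r2^3) = (39.71/2.52^3) / (85.58/5.84^3) = 5.7752

5.7752


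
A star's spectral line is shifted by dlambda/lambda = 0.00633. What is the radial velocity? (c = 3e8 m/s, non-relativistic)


v = (dlambda/lambda) * c = 0.00633 * 3e8 = 1.899e+06

1.899e+06 m/s


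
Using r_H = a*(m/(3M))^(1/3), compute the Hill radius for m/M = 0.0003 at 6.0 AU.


r_H = a * (m/3M)^(1/3) = 6.0 * (0.0003/3)^(1/3) = 0.2785

0.2785 AU


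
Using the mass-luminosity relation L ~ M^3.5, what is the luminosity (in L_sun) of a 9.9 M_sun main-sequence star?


L/L_sun = (M/M_sun)^3.5 = 9.9^3.5 = 3052.9745

3052.9745 L_sun


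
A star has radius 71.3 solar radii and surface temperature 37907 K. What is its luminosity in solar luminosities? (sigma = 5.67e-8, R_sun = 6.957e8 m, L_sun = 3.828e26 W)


R = 71.3 * 6.957e8 m = 4.960341e+10 m. L = 4*pi*R^2*sigma*T^4 = 4*pi*(4.960341e+10)^2 * 5.67e-8 * 37907^4 = 3.619875637e+33 W. L/L_sun = 3.619875637e+33 / 3.828e26 = 9.456e+06

9.456e+06 L_sun


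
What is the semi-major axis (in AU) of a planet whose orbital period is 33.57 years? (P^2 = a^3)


a = P^(2/3) = 33.57^(2/3) = 10.4064

10.4064 AU


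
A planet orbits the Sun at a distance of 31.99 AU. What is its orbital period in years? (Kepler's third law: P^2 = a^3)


P = a^(3/2) = 31.99^1.5 = 180.9345

180.9345 years


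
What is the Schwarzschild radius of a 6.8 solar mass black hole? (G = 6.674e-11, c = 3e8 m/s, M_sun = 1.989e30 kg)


M = 6.8 * 1.989e30 kg = 1.35252e+31 kg. rs = 2GM/c^2 = 2 * 6.674e-11 * 1.35252e+31 / (3e8)^2 = 20059.3744

20059.3744 m


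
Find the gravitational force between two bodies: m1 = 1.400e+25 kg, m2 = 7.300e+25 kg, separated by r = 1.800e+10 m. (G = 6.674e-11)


F = G*m1*m2/r^2 = 6.674e-11 * 1.400e+25 * 7.300e+25 / (1.800e+10)^2 = 6.674e-11 * 1.022e+51 / 3.240e+20 = 2.105e+20

2.105e+20 N


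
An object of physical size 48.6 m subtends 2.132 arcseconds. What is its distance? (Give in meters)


D = size / theta_rad, theta_rad = 2.132 * pi/(180*3600) = 1.034e-05, D = 4.702e+06

4.702e+06 m


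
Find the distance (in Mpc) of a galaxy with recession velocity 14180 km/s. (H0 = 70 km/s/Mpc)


d = v / H0 = 14180 / 70 = 202.5714

202.5714 Mpc


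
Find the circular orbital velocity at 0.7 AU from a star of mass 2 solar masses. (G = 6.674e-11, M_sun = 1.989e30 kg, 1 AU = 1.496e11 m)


v = sqrt(GM/r) = sqrt(6.674e-11 * 3.978e+30 / 1.047e+11) = 50351.2984

50351.2984 m/s


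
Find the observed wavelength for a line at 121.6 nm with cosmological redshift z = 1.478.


lam_obs = lam_emit * (1 + z) = 121.6 * (1 + 1.478) = 301.3248

301.3248 nm


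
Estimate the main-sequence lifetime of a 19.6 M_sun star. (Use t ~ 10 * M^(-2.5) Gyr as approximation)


t = 10 * M^(-2.5) = 10 * 19.6^(-2.5) = 0.0059

0.0059 Gyr


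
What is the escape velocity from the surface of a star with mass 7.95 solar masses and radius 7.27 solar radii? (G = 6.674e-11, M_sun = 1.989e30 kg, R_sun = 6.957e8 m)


M = 7.95 * 1.989e30 kg = 1.581255e+31 kg; R = 7.27 * 6.957e8 m = 5.057739e+09 m. v_esc = sqrt(2GM/R) = sqrt(2 * 6.674e-11 * 1.581255e+31 / 5.057739e+09) = 645997.5156

645997.5156 m/s


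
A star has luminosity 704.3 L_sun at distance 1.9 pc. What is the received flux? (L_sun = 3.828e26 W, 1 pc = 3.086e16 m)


F = L / (4*pi*d^2) = 2.696e+29 / (4*pi*(5.863e+16)^2) = 6.241e-06

6.241e-06 W/m^2


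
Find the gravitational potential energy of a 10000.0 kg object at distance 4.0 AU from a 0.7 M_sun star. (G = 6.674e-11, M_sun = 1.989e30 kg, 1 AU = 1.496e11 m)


M = 0.7 * 1.989e30 kg = 1.3923e+30 kg; r = 4.0 AU * 1.496e11 m/AU = 5.984e+11 m. U = -GM*m/r = -(6.674e-11 * 1.3923e+30 * 10000.0) / 5.984e+11 = -1.553e+12

-1.553e+12 J


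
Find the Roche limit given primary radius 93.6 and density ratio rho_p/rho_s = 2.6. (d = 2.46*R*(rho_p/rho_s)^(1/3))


d_Roche = 2.46 * 93.6 * 2.6^(1/3) = 316.6179

316.6179


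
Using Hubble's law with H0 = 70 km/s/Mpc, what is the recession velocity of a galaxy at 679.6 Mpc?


v = H0 * d = 70 * 679.6 = 47572.0

47572.0 km/s


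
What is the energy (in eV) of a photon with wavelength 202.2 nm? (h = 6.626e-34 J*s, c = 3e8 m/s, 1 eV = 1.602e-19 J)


E = hc/lambda = 6.626e-34 * 3e8 / 2.022e-07 = 9.831e-19 J = 6.1366 eV

6.1366 eV


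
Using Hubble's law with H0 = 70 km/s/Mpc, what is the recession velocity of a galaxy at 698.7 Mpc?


v = H0 * d = 70 * 698.7 = 48909.0

48909.0 km/s


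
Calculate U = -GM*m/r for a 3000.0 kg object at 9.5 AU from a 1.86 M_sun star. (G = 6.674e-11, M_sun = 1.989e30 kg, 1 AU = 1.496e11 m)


M = 1.86 * 1.989e30 kg = 3.69954e+30 kg; r = 9.5 AU * 1.496e11 m/AU = 1.4212e+12 m. U = -GM*m/r = -(6.674e-11 * 3.69954e+30 * 3000.0) / 1.4212e+12 = -5.212e+11

-5.212e+11 J


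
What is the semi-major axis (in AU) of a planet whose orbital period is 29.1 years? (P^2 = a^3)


a = P^(2/3) = 29.1^(2/3) = 9.4608

9.4608 AU


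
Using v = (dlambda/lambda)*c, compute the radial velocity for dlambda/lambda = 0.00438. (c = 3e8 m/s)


v = (dlambda/lambda) * c = 0.00438 * 3e8 = 1.314e+06

1.314e+06 m/s


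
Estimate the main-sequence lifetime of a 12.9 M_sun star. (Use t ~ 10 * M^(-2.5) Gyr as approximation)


t = 10 * M^(-2.5) = 10 * 12.9^(-2.5) = 0.0167

0.0167 Gyr


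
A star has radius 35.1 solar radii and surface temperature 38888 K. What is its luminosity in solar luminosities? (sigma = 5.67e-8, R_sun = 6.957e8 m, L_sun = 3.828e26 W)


R = 35.1 * 6.957e8 m = 2.441907e+10 m. L = 4*pi*R^2*sigma*T^4 = 4*pi*(2.441907e+10)^2 * 5.67e-8 * 38888^4 = 9.716583672e+32 W. L/L_sun = 9.716583672e+32 / 3.828e26 = 2.538e+06

2.538e+06 L_sun


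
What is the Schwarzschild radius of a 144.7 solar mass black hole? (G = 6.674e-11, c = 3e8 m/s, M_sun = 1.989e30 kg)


M = 144.7 * 1.989e30 kg = 2.878083e+32 kg. rs = 2GM/c^2 = 2 * 6.674e-11 * 2.878083e+32 / (3e8)^2 = 426851.6876

426851.6876 m


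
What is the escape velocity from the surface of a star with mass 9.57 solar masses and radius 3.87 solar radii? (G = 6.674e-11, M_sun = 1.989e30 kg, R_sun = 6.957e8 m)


M = 9.57 * 1.989e30 kg = 1.903473e+31 kg; R = 3.87 * 6.957e8 m = 2.692359e+09 m. v_esc = sqrt(2GM/R) = sqrt(2 * 6.674e-11 * 1.903473e+31 / 2.692359e+09) = 971437.7481

971437.7481 m/s


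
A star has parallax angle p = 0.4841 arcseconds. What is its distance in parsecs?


d = 1/p = 1/0.4841 = 2.0657

2.0657 pc


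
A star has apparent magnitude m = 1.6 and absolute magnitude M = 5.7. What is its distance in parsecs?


d = 10^((m - M + 5)/5) = 10^((1.6 - 5.7 + 5)/5) = 1.5136

1.5136 pc


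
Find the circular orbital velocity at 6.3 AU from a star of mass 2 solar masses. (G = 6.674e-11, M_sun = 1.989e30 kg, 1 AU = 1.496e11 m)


v = sqrt(GM/r) = sqrt(6.674e-11 * 3.978e+30 / 9.425e+11) = 16783.7661

16783.7661 m/s


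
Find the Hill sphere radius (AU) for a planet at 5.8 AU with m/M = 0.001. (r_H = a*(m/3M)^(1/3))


r_H = a * (m/3M)^(1/3) = 5.8 * (0.001/3)^(1/3) = 0.4021

0.4021 AU


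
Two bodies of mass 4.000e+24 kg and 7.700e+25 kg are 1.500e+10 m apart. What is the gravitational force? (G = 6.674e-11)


F = G*m1*m2/r^2 = 6.674e-11 * 4.000e+24 * 7.700e+25 / (1.500e+10)^2 = 6.674e-11 * 3.080e+50 / 2.250e+20 = 9.136e+19

9.136e+19 N


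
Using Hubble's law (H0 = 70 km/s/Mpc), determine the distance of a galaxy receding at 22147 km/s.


d = v / H0 = 22147 / 70 = 316.3857

316.3857 Mpc


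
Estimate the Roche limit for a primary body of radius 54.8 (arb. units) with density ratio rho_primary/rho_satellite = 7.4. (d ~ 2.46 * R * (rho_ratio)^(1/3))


d_Roche = 2.46 * 54.8 * 7.4^(1/3) = 262.6997

262.6997


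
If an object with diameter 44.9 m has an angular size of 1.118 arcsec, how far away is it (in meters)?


D = size / theta_rad, theta_rad = 1.118 * pi/(180*3600) = 5.420e-06, D = 8.284e+06

8.284e+06 m


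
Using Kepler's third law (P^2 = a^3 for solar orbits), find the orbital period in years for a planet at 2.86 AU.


P = a^(3/2) = 2.86^1.5 = 4.8367

4.8367 years


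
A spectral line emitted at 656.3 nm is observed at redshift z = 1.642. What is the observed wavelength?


lam_obs = lam_emit * (1 + z) = 656.3 * (1 + 1.642) = 1733.9446

1733.9446 nm


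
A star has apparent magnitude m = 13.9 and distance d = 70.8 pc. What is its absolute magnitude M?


M = m - 5*log10(d) + 5 = 13.9 - 5*log10(70.8) + 5 = 9.6498

9.6498


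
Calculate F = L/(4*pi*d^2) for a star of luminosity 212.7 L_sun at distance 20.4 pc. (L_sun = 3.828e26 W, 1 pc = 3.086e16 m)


F = L / (4*pi*d^2) = 8.142e+28 / (4*pi*(6.295e+17)^2) = 1.635e-08

1.635e-08 W/m^2


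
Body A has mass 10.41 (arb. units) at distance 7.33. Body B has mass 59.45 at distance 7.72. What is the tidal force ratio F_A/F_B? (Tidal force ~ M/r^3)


Ratio = (M1/r1^3) / (M2/r2^3) = (10.41/7.33^3) / (59.45/7.72^3) = 0.2046

0.2046


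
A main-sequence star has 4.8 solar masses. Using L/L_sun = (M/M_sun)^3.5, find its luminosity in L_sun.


L/L_sun = (M/M_sun)^3.5 = 4.8^3.5 = 242.2949

242.2949 L_sun


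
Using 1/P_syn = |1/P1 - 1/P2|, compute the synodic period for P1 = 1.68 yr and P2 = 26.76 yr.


1/P_syn = |1/P1 - 1/P2| = |1/1.68 - 1/26.76| => P_syn = 1.7925

1.7925 years


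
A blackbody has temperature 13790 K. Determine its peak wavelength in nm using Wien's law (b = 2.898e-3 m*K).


lam_max = b / T = 2.898e-3 / 13790 = 2.102e-07 m = 210.1523 nm

210.1523 nm


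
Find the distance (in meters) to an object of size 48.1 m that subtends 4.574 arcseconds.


D = size / theta_rad, theta_rad = 4.574 * pi/(180*3600) = 2.218e-05, D = 2.169e+06

2.169e+06 m


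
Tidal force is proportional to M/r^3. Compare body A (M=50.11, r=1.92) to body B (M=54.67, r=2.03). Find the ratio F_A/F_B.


Ratio = (M1/r1^3) / (M2/r2^3) = (50.11/1.92^3) / (54.67/2.03^3) = 1.0833

1.0833


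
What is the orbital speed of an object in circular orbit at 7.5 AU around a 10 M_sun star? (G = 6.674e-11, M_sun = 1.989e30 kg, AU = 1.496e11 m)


v = sqrt(GM/r) = sqrt(6.674e-11 * 1.989e+31 / 1.122e+12) = 34396.485

34396.485 m/s
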